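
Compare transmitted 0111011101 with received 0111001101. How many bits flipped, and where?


XOR: 0000010000

1 error(s) at position(s): 5


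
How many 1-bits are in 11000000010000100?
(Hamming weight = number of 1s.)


Counting 1s in 11000000010000100

4


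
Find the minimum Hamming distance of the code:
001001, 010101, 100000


Comparing all pairs, minimum distance: 3
Can detect 2 errors, correct 1 errors

3


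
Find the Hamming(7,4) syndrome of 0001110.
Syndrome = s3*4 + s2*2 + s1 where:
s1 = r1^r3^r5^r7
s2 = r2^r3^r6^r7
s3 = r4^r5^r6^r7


s1=1, s2=1, s3=1

Syndrome = 7 (error at position 7)


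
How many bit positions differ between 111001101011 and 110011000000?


XOR: 001010101011
Count of 1s: 6

6


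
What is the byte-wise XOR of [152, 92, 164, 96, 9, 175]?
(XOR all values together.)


XOR chain: 152 ^ 92 ^ 164 ^ 96 ^ 9 ^ 175 = 166

166


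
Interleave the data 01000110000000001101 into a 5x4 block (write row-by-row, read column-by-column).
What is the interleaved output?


Matrix:
  0100
  0110
  0000
  0000
  1101
Read columns: 00001110010100000001

00001110010100000001


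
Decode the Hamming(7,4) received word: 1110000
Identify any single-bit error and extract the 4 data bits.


Syndrome = 0: no error detected

Data: 1000 (no errors)


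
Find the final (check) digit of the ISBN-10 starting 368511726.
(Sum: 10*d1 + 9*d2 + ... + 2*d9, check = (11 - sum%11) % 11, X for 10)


Weighted sum: 240
240 mod 11 = 9

Check digit: 2


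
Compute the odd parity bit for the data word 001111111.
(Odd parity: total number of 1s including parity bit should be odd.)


Number of 1s in data: 7
Parity bit: 0

0


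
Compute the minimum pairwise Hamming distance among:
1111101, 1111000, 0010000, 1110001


Comparing all pairs, minimum distance: 2
Can detect 1 errors, correct 0 errors

2


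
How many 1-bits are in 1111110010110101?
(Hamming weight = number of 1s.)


Counting 1s in 1111110010110101

11


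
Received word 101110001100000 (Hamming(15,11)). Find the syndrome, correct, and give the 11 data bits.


Syndrome = 0: no error detected

Data: 11001100000 (no errors)


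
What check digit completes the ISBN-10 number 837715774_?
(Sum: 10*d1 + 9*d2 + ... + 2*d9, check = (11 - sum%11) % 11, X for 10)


Weighted sum: 300
300 mod 11 = 3

Check digit: 8


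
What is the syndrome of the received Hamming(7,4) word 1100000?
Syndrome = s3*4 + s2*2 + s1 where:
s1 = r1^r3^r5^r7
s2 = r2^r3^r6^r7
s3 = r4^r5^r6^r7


s1=1, s2=1, s3=0

Syndrome = 3 (error at position 3)


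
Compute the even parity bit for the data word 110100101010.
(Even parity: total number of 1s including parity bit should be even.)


Number of 1s in data: 6
Parity bit: 0

0


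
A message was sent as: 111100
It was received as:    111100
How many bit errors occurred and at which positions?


XOR: 000000

0 errors (received matches sent)


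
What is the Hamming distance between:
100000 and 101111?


XOR: 001111
Count of 1s: 4

4


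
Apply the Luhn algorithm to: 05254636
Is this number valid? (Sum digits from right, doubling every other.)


Luhn sum = 40
40 mod 10 = 0

Valid (Luhn sum mod 10 = 0)


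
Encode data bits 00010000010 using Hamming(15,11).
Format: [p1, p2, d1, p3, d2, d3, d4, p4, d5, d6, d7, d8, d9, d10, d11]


Parity bits: p1=1, p2=0, p3=0, p4=1

100000110000010


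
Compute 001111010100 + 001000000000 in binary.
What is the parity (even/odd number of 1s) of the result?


001111010100 = 980
001000000000 = 512
Sum = 1492 = 10111010100
1s count = 6

even parity (6 ones in 10111010100)


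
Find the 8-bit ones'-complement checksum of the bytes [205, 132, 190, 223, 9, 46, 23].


Sum = 828 mod 256 = 60
Complement = 195

195


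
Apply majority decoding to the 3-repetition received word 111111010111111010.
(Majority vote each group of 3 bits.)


Groups: 111, 111, 010, 111, 111, 010
Majority votes: 110110

110110


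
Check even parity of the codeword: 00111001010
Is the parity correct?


Number of 1s: 5

No, parity error (5 ones)


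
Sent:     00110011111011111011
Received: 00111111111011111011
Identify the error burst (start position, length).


XOR: 00001100000000000000

Burst at position 4, length 2


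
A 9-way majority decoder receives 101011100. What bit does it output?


Ones: 5 out of 9
Threshold: 5

1 (5/9 voted 1)


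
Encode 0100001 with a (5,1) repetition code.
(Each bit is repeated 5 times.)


Each bit -> 5 copies

00000111110000000000000000000011111


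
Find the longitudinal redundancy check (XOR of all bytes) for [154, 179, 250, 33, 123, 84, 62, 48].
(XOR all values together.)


XOR chain: 154 ^ 179 ^ 250 ^ 33 ^ 123 ^ 84 ^ 62 ^ 48 = 211

211


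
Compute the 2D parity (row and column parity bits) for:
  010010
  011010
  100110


Row parities: 011
Column parities: 101110

Row P: 011, Col P: 101110, Corner: 0


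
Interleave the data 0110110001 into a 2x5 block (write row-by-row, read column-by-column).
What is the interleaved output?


Matrix:
  01101
  10001
Read columns: 0110100011

0110100011


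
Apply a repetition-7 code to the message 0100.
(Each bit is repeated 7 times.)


Each bit -> 7 copies

0000000111111100000000000000


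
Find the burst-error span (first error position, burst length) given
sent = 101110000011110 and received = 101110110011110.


XOR: 000000110000000

Burst at position 6, length 2


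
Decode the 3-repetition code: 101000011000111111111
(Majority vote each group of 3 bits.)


Groups: 101, 000, 011, 000, 111, 111, 111
Majority votes: 1010111

1010111


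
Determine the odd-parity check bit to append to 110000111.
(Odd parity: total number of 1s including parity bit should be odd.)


Number of 1s in data: 5
Parity bit: 0

0


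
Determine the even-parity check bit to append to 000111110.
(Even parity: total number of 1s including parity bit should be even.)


Number of 1s in data: 5
Parity bit: 1

1


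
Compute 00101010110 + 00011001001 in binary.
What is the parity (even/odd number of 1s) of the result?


00101010110 = 342
00011001001 = 201
Sum = 543 = 1000011111
1s count = 6

even parity (6 ones in 1000011111)


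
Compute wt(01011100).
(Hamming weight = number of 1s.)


Counting 1s in 01011100

4


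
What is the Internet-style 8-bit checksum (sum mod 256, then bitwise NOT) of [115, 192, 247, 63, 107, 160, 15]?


Sum = 899 mod 256 = 131
Complement = 124

124


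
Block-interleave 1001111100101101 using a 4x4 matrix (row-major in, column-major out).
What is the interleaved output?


Matrix:
  1001
  1111
  0010
  1101
Read columns: 1101010101101101

1101010101101101


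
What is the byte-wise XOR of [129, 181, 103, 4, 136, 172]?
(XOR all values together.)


XOR chain: 129 ^ 181 ^ 103 ^ 4 ^ 136 ^ 172 = 115

115


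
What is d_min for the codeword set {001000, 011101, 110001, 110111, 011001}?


Comparing all pairs, minimum distance: 1
Can detect 0 errors, correct 0 errors

1


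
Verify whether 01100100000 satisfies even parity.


Number of 1s: 3

No, parity error (3 ones)


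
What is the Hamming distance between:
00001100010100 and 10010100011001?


XOR: 10011000001101
Count of 1s: 6

6


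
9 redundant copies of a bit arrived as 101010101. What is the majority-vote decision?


Ones: 5 out of 9
Threshold: 5

1 (5/9 voted 1)


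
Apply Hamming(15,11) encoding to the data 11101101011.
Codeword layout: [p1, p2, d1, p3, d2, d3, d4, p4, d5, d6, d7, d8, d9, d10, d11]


Parity bits: p1=0, p2=1, p3=1, p4=1

011111011101011


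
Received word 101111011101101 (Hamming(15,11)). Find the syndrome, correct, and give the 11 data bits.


Syndrome = 0: no error detected

Data: 11101101101 (no errors)


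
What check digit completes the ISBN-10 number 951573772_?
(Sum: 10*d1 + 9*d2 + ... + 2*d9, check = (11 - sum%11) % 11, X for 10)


Weighted sum: 288
288 mod 11 = 2

Check digit: 9


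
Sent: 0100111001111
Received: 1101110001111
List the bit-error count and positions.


XOR: 1001001000000

3 error(s) at position(s): 0, 3, 6


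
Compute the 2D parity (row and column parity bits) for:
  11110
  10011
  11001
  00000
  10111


Row parities: 01100
Column parities: 00011

Row P: 01100, Col P: 00011, Corner: 0


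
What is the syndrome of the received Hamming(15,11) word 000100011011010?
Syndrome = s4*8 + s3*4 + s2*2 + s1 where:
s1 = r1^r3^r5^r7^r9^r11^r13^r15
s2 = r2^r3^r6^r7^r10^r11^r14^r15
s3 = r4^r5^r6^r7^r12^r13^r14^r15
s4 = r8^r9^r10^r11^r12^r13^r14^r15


s1=0, s2=0, s3=1, s4=1

Syndrome = 12 (error at position 12)


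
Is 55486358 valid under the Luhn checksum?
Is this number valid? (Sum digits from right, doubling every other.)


Luhn sum = 37
37 mod 10 = 7

Invalid (Luhn sum mod 10 = 7)


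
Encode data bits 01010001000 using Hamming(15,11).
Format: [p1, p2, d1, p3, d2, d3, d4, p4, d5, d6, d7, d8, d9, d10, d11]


Parity bits: p1=0, p2=1, p3=1, p4=1

010110110001000


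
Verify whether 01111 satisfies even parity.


Number of 1s: 4

Yes, parity is correct (4 ones)


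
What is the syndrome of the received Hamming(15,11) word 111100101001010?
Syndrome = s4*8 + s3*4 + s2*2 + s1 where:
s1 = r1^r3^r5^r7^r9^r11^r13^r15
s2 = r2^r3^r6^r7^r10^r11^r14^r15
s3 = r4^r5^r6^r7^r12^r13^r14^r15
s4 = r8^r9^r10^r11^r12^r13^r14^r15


s1=0, s2=0, s3=0, s4=1

Syndrome = 8 (error at position 8)


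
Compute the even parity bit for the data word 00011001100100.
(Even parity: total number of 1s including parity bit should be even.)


Number of 1s in data: 5
Parity bit: 1

1


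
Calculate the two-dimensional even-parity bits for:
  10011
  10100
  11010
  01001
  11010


Row parities: 10101
Column parities: 01110

Row P: 10101, Col P: 01110, Corner: 1


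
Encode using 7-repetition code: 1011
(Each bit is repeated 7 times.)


Each bit -> 7 copies

1111111000000011111111111111


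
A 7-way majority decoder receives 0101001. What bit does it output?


Ones: 3 out of 7
Threshold: 4

0 (3/7 voted 1)


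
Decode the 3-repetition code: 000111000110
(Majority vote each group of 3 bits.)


Groups: 000, 111, 000, 110
Majority votes: 0101

0101


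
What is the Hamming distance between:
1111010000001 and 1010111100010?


XOR: 0101101100011
Count of 1s: 7

7


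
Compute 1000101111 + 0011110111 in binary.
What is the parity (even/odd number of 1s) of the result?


1000101111 = 559
0011110111 = 247
Sum = 806 = 1100100110
1s count = 5

odd parity (5 ones in 1100100110)


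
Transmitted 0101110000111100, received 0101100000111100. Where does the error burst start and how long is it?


XOR: 0000010000000000

Burst at position 5, length 1


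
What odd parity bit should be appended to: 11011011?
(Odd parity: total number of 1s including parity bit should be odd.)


Number of 1s in data: 6
Parity bit: 1

1


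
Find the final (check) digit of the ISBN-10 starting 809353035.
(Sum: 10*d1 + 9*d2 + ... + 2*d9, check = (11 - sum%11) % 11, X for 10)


Weighted sum: 237
237 mod 11 = 6

Check digit: 5


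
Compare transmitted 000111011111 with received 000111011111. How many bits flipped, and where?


XOR: 000000000000

0 errors (received matches sent)


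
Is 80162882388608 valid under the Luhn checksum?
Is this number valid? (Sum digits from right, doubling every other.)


Luhn sum = 71
71 mod 10 = 1

Invalid (Luhn sum mod 10 = 1)


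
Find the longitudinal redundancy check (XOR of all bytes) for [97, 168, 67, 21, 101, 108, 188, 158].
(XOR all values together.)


XOR chain: 97 ^ 168 ^ 67 ^ 21 ^ 101 ^ 108 ^ 188 ^ 158 = 180

180


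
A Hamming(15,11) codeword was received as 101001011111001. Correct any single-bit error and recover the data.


Syndrome = 7: error at position 7

Data: 10111111001 (corrected bit 7)


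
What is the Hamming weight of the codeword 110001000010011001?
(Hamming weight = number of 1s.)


Counting 1s in 110001000010011001

7


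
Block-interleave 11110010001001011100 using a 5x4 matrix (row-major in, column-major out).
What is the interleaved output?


Matrix:
  1111
  0010
  0010
  0101
  1100
Read columns: 10001100111110010010

10001100111110010010


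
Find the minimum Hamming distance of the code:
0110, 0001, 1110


Comparing all pairs, minimum distance: 1
Can detect 0 errors, correct 0 errors

1


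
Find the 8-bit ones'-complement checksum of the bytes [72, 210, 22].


Sum = 304 mod 256 = 48
Complement = 207

207


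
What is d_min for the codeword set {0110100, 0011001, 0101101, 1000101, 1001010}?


Comparing all pairs, minimum distance: 3
Can detect 2 errors, correct 1 errors

3


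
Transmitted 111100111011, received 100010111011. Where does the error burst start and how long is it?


XOR: 011110000000

Burst at position 1, length 4


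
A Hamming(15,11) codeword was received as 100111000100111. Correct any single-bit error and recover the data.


Syndrome = 0: no error detected

Data: 01100100111 (no errors)


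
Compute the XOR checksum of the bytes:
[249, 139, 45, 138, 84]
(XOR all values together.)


XOR chain: 249 ^ 139 ^ 45 ^ 138 ^ 84 = 129

129


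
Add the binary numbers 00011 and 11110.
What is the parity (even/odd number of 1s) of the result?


00011 = 3
11110 = 30
Sum = 33 = 100001
1s count = 2

even parity (2 ones in 100001)


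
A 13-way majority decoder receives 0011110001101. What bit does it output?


Ones: 7 out of 13
Threshold: 7

1 (7/13 voted 1)


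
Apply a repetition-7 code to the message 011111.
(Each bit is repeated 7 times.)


Each bit -> 7 copies

000000011111111111111111111111111111111111


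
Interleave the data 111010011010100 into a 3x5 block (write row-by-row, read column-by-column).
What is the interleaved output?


Matrix:
  11101
  00110
  10100
Read columns: 101100111010100

101100111010100


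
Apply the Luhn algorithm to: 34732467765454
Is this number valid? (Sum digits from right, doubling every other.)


Luhn sum = 57
57 mod 10 = 7

Invalid (Luhn sum mod 10 = 7)


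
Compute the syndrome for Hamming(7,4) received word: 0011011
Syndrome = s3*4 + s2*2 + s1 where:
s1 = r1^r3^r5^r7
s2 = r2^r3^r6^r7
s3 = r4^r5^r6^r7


s1=0, s2=1, s3=1

Syndrome = 6 (error at position 6)


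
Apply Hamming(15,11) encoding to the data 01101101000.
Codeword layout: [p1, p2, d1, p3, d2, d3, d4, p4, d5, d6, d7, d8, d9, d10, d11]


Parity bits: p1=0, p2=0, p3=1, p4=1

000111011101000


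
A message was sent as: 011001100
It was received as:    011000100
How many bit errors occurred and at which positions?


XOR: 000001000

1 error(s) at position(s): 5


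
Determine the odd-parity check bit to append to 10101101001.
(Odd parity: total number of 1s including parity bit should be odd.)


Number of 1s in data: 6
Parity bit: 1

1


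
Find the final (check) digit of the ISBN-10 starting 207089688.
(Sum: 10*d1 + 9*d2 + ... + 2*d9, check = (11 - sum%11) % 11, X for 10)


Weighted sum: 233
233 mod 11 = 2

Check digit: 9


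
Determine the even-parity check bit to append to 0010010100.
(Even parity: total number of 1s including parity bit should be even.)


Number of 1s in data: 3
Parity bit: 1

1


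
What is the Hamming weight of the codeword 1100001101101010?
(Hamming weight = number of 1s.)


Counting 1s in 1100001101101010

8


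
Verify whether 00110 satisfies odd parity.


Number of 1s: 2

No, parity error (2 ones)


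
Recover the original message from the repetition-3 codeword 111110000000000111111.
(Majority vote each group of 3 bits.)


Groups: 111, 110, 000, 000, 000, 111, 111
Majority votes: 1100011

1100011


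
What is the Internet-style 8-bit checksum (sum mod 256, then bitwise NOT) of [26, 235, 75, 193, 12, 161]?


Sum = 702 mod 256 = 190
Complement = 65

65


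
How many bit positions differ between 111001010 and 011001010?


XOR: 100000000
Count of 1s: 1

1


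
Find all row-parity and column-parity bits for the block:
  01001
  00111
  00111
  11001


Row parities: 0111
Column parities: 10000

Row P: 0111, Col P: 10000, Corner: 1


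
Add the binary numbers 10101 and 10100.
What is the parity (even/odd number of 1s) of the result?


10101 = 21
10100 = 20
Sum = 41 = 101001
1s count = 3

odd parity (3 ones in 101001)


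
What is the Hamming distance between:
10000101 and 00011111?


XOR: 10011010
Count of 1s: 4

4


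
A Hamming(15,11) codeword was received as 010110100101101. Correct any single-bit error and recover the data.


Syndrome = 0: no error detected

Data: 01010101101 (no errors)


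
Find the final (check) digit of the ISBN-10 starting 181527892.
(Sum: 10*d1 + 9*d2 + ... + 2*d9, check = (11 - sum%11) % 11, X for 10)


Weighted sum: 235
235 mod 11 = 4

Check digit: 7


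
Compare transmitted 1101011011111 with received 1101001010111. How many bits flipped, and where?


XOR: 0000010001000

2 error(s) at position(s): 5, 9


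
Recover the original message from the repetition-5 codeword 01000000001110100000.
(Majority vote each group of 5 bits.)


Groups: 01000, 00000, 11101, 00000
Majority votes: 0010

0010


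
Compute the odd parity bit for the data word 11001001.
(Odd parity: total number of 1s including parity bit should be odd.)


Number of 1s in data: 4
Parity bit: 1

1


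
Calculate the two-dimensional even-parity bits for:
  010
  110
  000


Row parities: 100
Column parities: 100

Row P: 100, Col P: 100, Corner: 1


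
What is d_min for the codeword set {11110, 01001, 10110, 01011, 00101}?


Comparing all pairs, minimum distance: 1
Can detect 0 errors, correct 0 errors

1


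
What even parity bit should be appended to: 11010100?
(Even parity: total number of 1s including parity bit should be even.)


Number of 1s in data: 4
Parity bit: 0

0


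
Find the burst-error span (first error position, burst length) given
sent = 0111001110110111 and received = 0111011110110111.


XOR: 0000010000000000

Burst at position 5, length 1


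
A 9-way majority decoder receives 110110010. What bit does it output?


Ones: 5 out of 9
Threshold: 5

1 (5/9 voted 1)


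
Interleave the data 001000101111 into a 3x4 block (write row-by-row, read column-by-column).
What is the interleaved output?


Matrix:
  0010
  0010
  1111
Read columns: 001001111001

001001111001


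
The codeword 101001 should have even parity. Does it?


Number of 1s: 3

No, parity error (3 ones)


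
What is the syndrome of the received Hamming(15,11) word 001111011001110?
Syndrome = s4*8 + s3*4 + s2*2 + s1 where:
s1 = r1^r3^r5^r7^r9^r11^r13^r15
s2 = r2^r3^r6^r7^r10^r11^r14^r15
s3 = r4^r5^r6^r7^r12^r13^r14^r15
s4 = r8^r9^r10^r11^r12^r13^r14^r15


s1=0, s2=1, s3=0, s4=1

Syndrome = 10 (error at position 10)


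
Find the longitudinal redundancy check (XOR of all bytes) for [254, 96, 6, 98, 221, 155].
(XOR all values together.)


XOR chain: 254 ^ 96 ^ 6 ^ 98 ^ 221 ^ 155 = 188

188


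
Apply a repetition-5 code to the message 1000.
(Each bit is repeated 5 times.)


Each bit -> 5 copies

11111000000000000000


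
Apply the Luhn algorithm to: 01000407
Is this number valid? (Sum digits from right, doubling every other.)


Luhn sum = 12
12 mod 10 = 2

Invalid (Luhn sum mod 10 = 2)


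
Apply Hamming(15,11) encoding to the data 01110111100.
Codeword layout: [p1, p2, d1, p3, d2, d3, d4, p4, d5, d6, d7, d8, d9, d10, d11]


Parity bits: p1=0, p2=0, p3=1, p4=0

000111100111100


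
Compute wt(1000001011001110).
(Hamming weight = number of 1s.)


Counting 1s in 1000001011001110

7


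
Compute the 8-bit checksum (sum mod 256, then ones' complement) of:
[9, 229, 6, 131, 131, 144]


Sum = 650 mod 256 = 138
Complement = 117

117


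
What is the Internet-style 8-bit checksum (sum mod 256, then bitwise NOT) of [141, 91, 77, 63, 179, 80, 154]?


Sum = 785 mod 256 = 17
Complement = 238

238


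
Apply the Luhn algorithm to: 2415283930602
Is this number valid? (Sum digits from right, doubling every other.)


Luhn sum = 44
44 mod 10 = 4

Invalid (Luhn sum mod 10 = 4)


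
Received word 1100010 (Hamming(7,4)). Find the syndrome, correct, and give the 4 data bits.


Syndrome = 5: error at position 5

Data: 0110 (corrected bit 5)


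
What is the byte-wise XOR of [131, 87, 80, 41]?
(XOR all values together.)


XOR chain: 131 ^ 87 ^ 80 ^ 41 = 173

173


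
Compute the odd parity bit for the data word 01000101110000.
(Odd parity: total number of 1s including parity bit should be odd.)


Number of 1s in data: 5
Parity bit: 0

0


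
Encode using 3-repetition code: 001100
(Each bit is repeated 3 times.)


Each bit -> 3 copies

000000111111000000


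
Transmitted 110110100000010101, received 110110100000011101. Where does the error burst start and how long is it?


XOR: 000000000000001000

Burst at position 14, length 1


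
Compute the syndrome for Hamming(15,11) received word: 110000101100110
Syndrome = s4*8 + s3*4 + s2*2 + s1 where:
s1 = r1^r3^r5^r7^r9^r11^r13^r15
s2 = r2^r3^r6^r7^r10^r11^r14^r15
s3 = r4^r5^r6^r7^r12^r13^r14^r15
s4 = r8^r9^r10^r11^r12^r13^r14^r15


s1=0, s2=0, s3=1, s4=0

Syndrome = 4 (error at position 4)


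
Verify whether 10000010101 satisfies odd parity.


Number of 1s: 4

No, parity error (4 ones)


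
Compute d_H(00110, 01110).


XOR: 01000
Count of 1s: 1

1


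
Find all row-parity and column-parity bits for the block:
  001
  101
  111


Row parities: 101
Column parities: 011

Row P: 101, Col P: 011, Corner: 0


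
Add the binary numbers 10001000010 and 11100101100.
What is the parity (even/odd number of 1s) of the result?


10001000010 = 1090
11100101100 = 1836
Sum = 2926 = 101101101110
1s count = 8

even parity (8 ones in 101101101110)


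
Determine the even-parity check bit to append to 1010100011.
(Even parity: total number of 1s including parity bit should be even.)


Number of 1s in data: 5
Parity bit: 1

1


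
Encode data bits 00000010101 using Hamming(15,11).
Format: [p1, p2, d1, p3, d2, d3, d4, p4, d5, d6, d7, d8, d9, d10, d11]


Parity bits: p1=1, p2=0, p3=0, p4=1

100000010010101


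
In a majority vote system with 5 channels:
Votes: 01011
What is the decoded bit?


Ones: 3 out of 5
Threshold: 3

1 (3/5 voted 1)


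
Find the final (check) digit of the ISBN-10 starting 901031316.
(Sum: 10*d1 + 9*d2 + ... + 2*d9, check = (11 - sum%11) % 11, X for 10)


Weighted sum: 148
148 mod 11 = 5

Check digit: 6


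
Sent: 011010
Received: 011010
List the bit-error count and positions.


XOR: 000000

0 errors (received matches sent)


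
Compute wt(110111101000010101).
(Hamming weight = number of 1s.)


Counting 1s in 110111101000010101

10


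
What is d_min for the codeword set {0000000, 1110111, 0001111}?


Comparing all pairs, minimum distance: 4
Can detect 3 errors, correct 1 errors

4


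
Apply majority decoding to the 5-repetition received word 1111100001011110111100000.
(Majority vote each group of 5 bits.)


Groups: 11111, 00001, 01111, 01111, 00000
Majority votes: 10110

10110


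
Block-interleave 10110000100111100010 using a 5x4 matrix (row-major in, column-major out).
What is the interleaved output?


Matrix:
  1011
  0000
  1001
  1110
  0010
Read columns: 10110000101001110100

10110000101001110100


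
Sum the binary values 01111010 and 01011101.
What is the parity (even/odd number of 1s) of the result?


01111010 = 122
01011101 = 93
Sum = 215 = 11010111
1s count = 6

even parity (6 ones in 11010111)


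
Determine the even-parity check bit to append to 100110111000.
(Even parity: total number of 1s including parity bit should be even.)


Number of 1s in data: 6
Parity bit: 0

0


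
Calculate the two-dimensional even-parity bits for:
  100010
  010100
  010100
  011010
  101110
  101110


Row parities: 000100
Column parities: 111000

Row P: 000100, Col P: 111000, Corner: 1


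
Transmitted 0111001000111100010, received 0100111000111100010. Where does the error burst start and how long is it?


XOR: 0011110000000000000

Burst at position 2, length 4


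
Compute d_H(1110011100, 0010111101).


XOR: 1100100001
Count of 1s: 4

4


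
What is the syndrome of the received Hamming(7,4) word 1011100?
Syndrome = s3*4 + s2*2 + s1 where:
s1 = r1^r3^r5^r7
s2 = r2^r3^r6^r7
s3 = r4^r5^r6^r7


s1=1, s2=1, s3=0

Syndrome = 3 (error at position 3)


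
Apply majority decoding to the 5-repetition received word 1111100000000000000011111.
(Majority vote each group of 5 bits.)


Groups: 11111, 00000, 00000, 00000, 11111
Majority votes: 10001

10001


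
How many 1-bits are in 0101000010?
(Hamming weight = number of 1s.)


Counting 1s in 0101000010

3


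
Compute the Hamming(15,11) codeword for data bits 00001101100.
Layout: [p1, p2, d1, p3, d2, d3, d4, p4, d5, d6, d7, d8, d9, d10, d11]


Parity bits: p1=0, p2=1, p3=0, p4=0

010000001101100


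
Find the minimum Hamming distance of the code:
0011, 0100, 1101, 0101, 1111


Comparing all pairs, minimum distance: 1
Can detect 0 errors, correct 0 errors

1


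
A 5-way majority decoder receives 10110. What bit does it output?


Ones: 3 out of 5
Threshold: 3

1 (3/5 voted 1)


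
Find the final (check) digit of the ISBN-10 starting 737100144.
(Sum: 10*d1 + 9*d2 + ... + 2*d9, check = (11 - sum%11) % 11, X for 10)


Weighted sum: 184
184 mod 11 = 8

Check digit: 3


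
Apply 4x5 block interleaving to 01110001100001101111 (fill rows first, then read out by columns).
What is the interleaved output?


Matrix:
  01110
  00110
  00011
  01111
Read columns: 00001001110111110011

00001001110111110011


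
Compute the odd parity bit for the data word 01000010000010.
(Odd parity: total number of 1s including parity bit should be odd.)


Number of 1s in data: 3
Parity bit: 0

0


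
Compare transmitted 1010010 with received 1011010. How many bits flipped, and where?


XOR: 0001000

1 error(s) at position(s): 3


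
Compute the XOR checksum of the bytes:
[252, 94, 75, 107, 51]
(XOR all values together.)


XOR chain: 252 ^ 94 ^ 75 ^ 107 ^ 51 = 177

177


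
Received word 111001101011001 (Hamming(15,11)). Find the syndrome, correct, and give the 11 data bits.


Syndrome = 0: no error detected

Data: 10111011001 (no errors)


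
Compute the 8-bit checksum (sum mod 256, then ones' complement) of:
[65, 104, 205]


Sum = 374 mod 256 = 118
Complement = 137

137


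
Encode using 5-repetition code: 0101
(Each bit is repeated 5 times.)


Each bit -> 5 copies

00000111110000011111


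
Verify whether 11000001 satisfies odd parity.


Number of 1s: 3

Yes, parity is correct (3 ones)


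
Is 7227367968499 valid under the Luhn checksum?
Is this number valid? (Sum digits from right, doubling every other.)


Luhn sum = 75
75 mod 10 = 5

Invalid (Luhn sum mod 10 = 5)


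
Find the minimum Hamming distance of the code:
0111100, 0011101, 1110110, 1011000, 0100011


Comparing all pairs, minimum distance: 2
Can detect 1 errors, correct 0 errors

2


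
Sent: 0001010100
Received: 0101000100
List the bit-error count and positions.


XOR: 0100010000

2 error(s) at position(s): 1, 5


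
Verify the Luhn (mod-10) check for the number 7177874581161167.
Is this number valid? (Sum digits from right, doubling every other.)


Luhn sum = 74
74 mod 10 = 4

Invalid (Luhn sum mod 10 = 4)


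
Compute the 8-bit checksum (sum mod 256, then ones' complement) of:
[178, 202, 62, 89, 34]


Sum = 565 mod 256 = 53
Complement = 202

202


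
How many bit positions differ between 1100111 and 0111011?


XOR: 1011100
Count of 1s: 4

4


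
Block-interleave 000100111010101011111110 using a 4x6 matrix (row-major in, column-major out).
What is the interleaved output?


Matrix:
  000100
  111010
  101011
  111110
Read columns: 011101010111100101110010

011101010111100101110010


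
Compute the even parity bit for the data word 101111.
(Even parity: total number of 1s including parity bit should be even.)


Number of 1s in data: 5
Parity bit: 1

1


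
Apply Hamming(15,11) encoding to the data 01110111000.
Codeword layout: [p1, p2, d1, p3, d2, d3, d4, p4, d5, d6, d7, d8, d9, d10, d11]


Parity bits: p1=1, p2=0, p3=0, p4=1

100011110111000


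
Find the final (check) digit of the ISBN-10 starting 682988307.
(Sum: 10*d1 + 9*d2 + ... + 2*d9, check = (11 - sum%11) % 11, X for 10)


Weighted sum: 325
325 mod 11 = 6

Check digit: 5


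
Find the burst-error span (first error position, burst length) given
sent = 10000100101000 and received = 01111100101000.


XOR: 11111000000000

Burst at position 0, length 5


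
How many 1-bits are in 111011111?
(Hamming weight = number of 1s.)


Counting 1s in 111011111

8


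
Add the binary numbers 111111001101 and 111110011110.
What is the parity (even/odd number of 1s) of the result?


111111001101 = 4045
111110011110 = 3998
Sum = 8043 = 1111101101011
1s count = 10

even parity (10 ones in 1111101101011)


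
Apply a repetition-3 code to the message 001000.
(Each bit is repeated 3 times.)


Each bit -> 3 copies

000000111000000000


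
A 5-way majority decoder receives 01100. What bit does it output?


Ones: 2 out of 5
Threshold: 3

0 (2/5 voted 1)


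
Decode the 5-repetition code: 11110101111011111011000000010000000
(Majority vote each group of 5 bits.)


Groups: 11110, 10111, 10111, 11011, 00000, 00100, 00000
Majority votes: 1111000

1111000


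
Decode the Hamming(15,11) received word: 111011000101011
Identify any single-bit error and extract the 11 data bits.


Syndrome = 4: error at position 4

Data: 11100101011 (corrected bit 4)


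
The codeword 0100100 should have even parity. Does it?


Number of 1s: 2

Yes, parity is correct (2 ones)


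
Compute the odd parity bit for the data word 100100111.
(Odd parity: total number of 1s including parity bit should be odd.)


Number of 1s in data: 5
Parity bit: 0

0


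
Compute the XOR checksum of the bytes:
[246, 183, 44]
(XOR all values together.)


XOR chain: 246 ^ 183 ^ 44 = 109

109


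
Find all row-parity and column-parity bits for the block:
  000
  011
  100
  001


Row parities: 0011
Column parities: 110

Row P: 0011, Col P: 110, Corner: 0


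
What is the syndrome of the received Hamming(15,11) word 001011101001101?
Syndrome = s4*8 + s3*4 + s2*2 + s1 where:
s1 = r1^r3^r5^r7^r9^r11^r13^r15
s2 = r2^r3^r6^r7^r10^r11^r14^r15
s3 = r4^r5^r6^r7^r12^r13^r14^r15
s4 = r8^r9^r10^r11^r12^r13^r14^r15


s1=0, s2=0, s3=0, s4=0

Syndrome = 0 (no error)


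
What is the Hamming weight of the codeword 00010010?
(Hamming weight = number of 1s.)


Counting 1s in 00010010

2


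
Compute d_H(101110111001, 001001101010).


XOR: 100111010011
Count of 1s: 7

7


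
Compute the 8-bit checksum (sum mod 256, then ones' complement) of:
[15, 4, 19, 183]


Sum = 221 mod 256 = 221
Complement = 34

34


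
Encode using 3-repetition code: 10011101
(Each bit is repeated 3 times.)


Each bit -> 3 copies

111000000111111111000111


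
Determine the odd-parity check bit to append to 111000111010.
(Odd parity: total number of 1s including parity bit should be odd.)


Number of 1s in data: 7
Parity bit: 0

0


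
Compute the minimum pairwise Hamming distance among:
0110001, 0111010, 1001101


Comparing all pairs, minimum distance: 3
Can detect 2 errors, correct 1 errors

3


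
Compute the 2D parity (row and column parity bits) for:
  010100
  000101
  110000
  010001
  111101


Row parities: 00001
Column parities: 001101

Row P: 00001, Col P: 001101, Corner: 1


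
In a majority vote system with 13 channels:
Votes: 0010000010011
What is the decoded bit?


Ones: 4 out of 13
Threshold: 7

0 (4/13 voted 1)


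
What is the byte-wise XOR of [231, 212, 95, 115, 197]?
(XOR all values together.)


XOR chain: 231 ^ 212 ^ 95 ^ 115 ^ 197 = 218

218


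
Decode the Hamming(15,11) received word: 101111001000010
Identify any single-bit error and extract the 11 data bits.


Syndrome = 2: error at position 2

Data: 11101000010 (corrected bit 2)


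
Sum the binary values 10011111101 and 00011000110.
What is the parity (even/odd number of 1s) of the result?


10011111101 = 1277
00011000110 = 198
Sum = 1475 = 10111000011
1s count = 6

even parity (6 ones in 10111000011)


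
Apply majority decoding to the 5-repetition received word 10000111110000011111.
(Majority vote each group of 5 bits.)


Groups: 10000, 11111, 00000, 11111
Majority votes: 0101

0101


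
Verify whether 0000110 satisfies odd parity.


Number of 1s: 2

No, parity error (2 ones)


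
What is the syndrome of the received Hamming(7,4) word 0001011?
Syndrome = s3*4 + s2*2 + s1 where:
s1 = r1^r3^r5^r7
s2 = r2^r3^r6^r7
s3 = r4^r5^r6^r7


s1=1, s2=0, s3=1

Syndrome = 5 (error at position 5)


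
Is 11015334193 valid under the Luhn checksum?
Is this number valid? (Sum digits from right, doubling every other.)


Luhn sum = 40
40 mod 10 = 0

Valid (Luhn sum mod 10 = 0)


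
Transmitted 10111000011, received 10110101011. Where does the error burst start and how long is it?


XOR: 00001101000

Burst at position 4, length 4


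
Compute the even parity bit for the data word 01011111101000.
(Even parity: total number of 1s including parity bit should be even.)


Number of 1s in data: 8
Parity bit: 0

0


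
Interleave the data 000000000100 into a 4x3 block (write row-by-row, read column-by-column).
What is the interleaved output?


Matrix:
  000
  000
  000
  100
Read columns: 000100000000

000100000000


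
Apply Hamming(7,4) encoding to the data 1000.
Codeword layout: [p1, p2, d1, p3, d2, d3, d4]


Parity bits: p1=1, p2=1, p3=0

1110000


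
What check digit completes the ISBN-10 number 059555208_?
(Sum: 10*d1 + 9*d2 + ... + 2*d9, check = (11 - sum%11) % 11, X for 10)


Weighted sum: 231
231 mod 11 = 0

Check digit: 0


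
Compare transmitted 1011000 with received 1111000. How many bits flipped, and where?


XOR: 0100000

1 error(s) at position(s): 1


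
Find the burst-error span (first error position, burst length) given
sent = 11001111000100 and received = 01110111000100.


XOR: 10111000000000

Burst at position 0, length 5


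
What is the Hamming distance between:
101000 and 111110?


XOR: 010110
Count of 1s: 3

3


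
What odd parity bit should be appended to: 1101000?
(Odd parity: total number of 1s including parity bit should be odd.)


Number of 1s in data: 3
Parity bit: 0

0


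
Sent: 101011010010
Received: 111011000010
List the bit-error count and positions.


XOR: 010000010000

2 error(s) at position(s): 1, 7


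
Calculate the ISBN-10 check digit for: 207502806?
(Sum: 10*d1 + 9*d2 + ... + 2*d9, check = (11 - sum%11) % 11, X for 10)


Weighted sum: 165
165 mod 11 = 0

Check digit: 0


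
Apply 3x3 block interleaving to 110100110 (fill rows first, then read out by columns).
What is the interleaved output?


Matrix:
  110
  100
  110
Read columns: 111101000

111101000


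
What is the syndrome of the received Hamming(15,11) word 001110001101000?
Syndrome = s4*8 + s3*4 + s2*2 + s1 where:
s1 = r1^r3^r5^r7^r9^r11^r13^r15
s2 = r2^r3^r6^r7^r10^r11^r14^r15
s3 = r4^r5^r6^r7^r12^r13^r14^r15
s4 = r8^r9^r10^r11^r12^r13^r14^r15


s1=1, s2=0, s3=1, s4=1

Syndrome = 13 (error at position 13)


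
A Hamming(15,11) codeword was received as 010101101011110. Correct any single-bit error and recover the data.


Syndrome = 10: error at position 10

Data: 00111111110 (corrected bit 10)


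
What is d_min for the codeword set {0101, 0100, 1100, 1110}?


Comparing all pairs, minimum distance: 1
Can detect 0 errors, correct 0 errors

1


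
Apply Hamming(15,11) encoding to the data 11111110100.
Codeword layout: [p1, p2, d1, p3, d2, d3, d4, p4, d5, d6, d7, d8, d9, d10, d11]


Parity bits: p1=0, p2=1, p3=0, p4=0

011011101110100


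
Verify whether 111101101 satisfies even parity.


Number of 1s: 7

No, parity error (7 ones)


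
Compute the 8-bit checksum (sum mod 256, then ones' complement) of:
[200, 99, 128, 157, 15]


Sum = 599 mod 256 = 87
Complement = 168

168


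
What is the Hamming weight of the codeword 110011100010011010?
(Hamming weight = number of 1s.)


Counting 1s in 110011100010011010

9


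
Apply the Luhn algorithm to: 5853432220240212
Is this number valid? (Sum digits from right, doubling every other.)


Luhn sum = 48
48 mod 10 = 8

Invalid (Luhn sum mod 10 = 8)


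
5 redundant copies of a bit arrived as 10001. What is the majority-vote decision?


Ones: 2 out of 5
Threshold: 3

0 (2/5 voted 1)


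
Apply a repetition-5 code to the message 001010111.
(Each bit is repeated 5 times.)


Each bit -> 5 copies

000000000011111000001111100000111111111111111


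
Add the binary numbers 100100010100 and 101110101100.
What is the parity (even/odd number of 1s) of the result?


100100010100 = 2324
101110101100 = 2988
Sum = 5312 = 1010011000000
1s count = 4

even parity (4 ones in 1010011000000)


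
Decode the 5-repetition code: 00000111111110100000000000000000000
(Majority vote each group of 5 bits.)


Groups: 00000, 11111, 11101, 00000, 00000, 00000, 00000
Majority votes: 0110000

0110000


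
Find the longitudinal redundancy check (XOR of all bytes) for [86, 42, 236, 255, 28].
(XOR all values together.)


XOR chain: 86 ^ 42 ^ 236 ^ 255 ^ 28 = 115

115


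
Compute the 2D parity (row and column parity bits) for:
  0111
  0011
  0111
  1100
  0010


Row parities: 10101
Column parities: 1101

Row P: 10101, Col P: 1101, Corner: 1


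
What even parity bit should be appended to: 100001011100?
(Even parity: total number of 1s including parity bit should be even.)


Number of 1s in data: 5
Parity bit: 1

1


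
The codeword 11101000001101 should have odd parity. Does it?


Number of 1s: 7

Yes, parity is correct (7 ones)


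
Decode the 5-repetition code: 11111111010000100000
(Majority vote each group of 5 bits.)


Groups: 11111, 11101, 00001, 00000
Majority votes: 1100

1100


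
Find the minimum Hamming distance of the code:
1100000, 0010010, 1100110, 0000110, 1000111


Comparing all pairs, minimum distance: 2
Can detect 1 errors, correct 0 errors

2


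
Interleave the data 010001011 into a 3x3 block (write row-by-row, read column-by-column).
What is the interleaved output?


Matrix:
  010
  001
  011
Read columns: 000101011

000101011


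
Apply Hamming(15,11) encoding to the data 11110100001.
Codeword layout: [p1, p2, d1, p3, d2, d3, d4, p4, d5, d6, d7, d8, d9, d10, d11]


Parity bits: p1=0, p2=1, p3=0, p4=0

011011100100001


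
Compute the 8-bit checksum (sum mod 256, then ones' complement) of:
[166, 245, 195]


Sum = 606 mod 256 = 94
Complement = 161

161


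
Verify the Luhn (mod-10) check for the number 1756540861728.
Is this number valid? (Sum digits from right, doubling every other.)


Luhn sum = 61
61 mod 10 = 1

Invalid (Luhn sum mod 10 = 1)


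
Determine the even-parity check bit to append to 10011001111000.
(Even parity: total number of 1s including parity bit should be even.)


Number of 1s in data: 7
Parity bit: 1

1
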